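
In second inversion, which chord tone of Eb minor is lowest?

Bb

In second inversion the fifth is lowest. For Eb minor (Eb–Gb–Bb) that is Bb.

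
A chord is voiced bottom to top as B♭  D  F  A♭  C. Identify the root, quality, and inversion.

The distinct note names are Bb, D, F, Ab, C. Stacked in thirds they read Bb–D–F–Ab–C, which is a dominant ninth chord on Bb.
Bb is the root of Bb dominant ninth; root in the bass means root position.

Bb dominant ninth, root position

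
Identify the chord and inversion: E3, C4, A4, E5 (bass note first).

Reducing to letter names: E, C, A. These stack in thirds as A–C–E — an A minor triad.
With the fifth (E) in the bass, the chord is in second inversion (figured bass 6/4).

A minor, second inversion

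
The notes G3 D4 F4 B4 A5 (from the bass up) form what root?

G, D, F, B, A are the tones of a G dominant ninth chord (G–B–D–F–A), making G the root.

G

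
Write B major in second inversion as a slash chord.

Second inversion of B major has the fifth (F#) in the bass. As a slash chord: Bmaj/F#.

Bmaj/F#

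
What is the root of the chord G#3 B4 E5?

G#, B, E are the tones of an E major triad (E–G#–B), making E the root.

E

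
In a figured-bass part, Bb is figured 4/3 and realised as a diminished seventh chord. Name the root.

The figures 4/3 mean the fifth of the chord is in the bass. If Bb is the fifth of a diminished seventh chord, the root is E (chord tones E–G–Bb–Db).

E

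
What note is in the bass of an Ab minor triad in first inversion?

Cb

Ab minor is Ab–Cb–Eb. First inversion places the third in the bass: Cb.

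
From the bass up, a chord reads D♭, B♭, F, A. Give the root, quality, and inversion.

Bb minor-major seventh, first inversion

Reducing to letter names: Db, Bb, F, A. These stack in thirds as Bb–Db–F–A — a Bb minor-major seventh chord.
The lowest note is Db, the third of the chord, so this is first inversion (figured bass 6/5).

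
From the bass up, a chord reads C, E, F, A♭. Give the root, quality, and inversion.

F minor-major seventh, second inversion

Reducing to letter names: C, E, F, Ab. These stack in thirds as F–Ab–C–E — an F minor-major seventh chord.
C is the fifth of F minor-major seventh; fifth in the bass means second inversion (figured bass 4/3).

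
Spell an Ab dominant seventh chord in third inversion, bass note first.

Gb, Ab, C, Eb

Ab dominant seventh is Ab–C–Eb–Gb. Third inversion puts the seventh (Gb) in the bass, with the remaining tones above: Gb, Ab, C, Eb.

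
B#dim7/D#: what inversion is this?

first inversion

B#dim7/D# means B# diminished seventh with D# in the bass. D# is the third of B# diminished seventh (B#–D#–F#–A), so this is first inversion.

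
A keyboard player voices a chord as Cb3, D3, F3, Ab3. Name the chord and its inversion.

D diminished seventh, third inversion

The pitch classes Cb, D, F, Ab arrange in thirds as D–F–Ab–Cb: a D diminished seventh chord.
With the seventh (Cb) in the bass, the chord is in third inversion (figured bass 4/2).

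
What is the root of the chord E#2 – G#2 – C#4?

Reordering E#, G#, C# into stacked thirds gives C#–E#–G#; the bottom of that stack, C#, is the root.

C#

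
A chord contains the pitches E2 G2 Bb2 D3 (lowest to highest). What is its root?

Reordering E, G, Bb, D into stacked thirds gives E–G–Bb–D; the bottom of that stack, E, is the root.

E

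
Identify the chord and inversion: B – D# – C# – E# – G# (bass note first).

The pitch classes B, D#, C#, E#, G# arrange in thirds as C#–E#–G#–B–D#: a C# dominant ninth chord.
The lowest note is B, the seventh of the chord, so this is third inversion.

C# dominant ninth, third inversion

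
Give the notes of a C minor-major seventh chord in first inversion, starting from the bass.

Eb, G, B, C

C minor-major seventh is C–Eb–G–B. First inversion puts the third (Eb) in the bass, with the remaining tones above: Eb, G, B, C.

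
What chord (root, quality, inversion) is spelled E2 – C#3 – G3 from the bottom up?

C# diminished, first inversion

The distinct note names are E, C#, G. Stacked in thirds they read C#–E–G, which is a diminished triad on C#.
The lowest note is E, the third of the chord, so this is first inversion (figured bass 6).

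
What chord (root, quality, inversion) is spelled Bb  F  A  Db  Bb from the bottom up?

Reducing to letter names: Bb, F, A, Db. These stack in thirds as Bb–Db–F–A — a Bb minor-major seventh chord.
With the root (Bb) in the bass, the chord is in root position (figured bass 7).

Bb minor-major seventh, root position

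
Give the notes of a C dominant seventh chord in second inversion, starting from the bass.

The chord tones are C–E–G–Bb. With the fifth (G) lowest for second inversion: G, Bb, C, E.

G, Bb, C, E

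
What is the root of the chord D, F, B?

B

Reordering D, F, B into stacked thirds gives B–D–F; the bottom of that stack, B, is the root.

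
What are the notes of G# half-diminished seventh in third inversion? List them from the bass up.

F#, G#, B, D

The chord tones are G#–B–D–F#. With the seventh (F#) lowest for third inversion: F#, G#, B, D.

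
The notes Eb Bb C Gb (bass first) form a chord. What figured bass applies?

6/5

The notes Eb, Bb, C, Gb stack in thirds as C–Eb–Gb–Bb — a C half-diminished seventh chord. The bass Eb is the third, so this is first inversion: figured 6/5.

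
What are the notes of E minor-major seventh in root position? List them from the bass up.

E, G, B, D#

E minor-major seventh is E–G–B–D#. Root position puts the root (E) in the bass, with the remaining tones above: E, G, B, D#.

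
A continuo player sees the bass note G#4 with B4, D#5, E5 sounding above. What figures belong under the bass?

6/5

The notes G#, B, D#, E stack in thirds as E–G#–B–D# — an E major seventh chord. The bass G# is the third, so this is first inversion: figured 6/5.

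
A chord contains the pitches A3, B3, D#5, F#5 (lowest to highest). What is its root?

B

Reordering A, B, D#, F# into stacked thirds gives B–D#–F#–A; the bottom of that stack, B, is the root.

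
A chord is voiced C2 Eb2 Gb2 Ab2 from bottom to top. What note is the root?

Ab

The distinct letter names are C, Eb, Gb, Ab. Arranged as a stack of thirds they read Ab–C–Eb–Gb, so Ab is the root (an Ab dominant seventh chord).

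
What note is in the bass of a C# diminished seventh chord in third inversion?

C# diminished seventh is C#–E–G–Bb. Third inversion places the seventh in the bass: Bb.

Bb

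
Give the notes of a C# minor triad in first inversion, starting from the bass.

Spelling C# minor: C#–E–G#. In first inversion the third is bass, giving E, G#, C# from the bottom.

E, G#, C#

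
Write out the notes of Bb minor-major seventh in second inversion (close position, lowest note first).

F, A, Bb, Db

Spelling Bb minor-major seventh: Bb–Db–F–A. In second inversion the fifth is bass, giving F, A, Bb, Db from the bottom.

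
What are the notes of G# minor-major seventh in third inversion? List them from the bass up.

Spelling G# minor-major seventh: G#–B–D#–F##. In third inversion the seventh is bass, giving F##, G#, B, D# from the bottom.

F##, G#, B, D#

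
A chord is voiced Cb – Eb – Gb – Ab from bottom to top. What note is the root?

Reordering Cb, Eb, Gb, Ab into stacked thirds gives Ab–Cb–Eb–Gb; the bottom of that stack, Ab, is the root.

Ab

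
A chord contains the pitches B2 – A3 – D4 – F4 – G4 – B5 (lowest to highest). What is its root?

B, A, D, F, G are the tones of a G dominant ninth chord (G–B–D–F–A), making G the root.

G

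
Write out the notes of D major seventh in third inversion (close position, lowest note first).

C#, D, F#, A

D major seventh is D–F#–A–C#. Third inversion puts the seventh (C#) in the bass, with the remaining tones above: C#, D, F#, A.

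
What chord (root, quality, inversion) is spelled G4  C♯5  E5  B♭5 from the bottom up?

The pitch classes G, C#, E, Bb arrange in thirds as C#–E–G–Bb: a C# diminished seventh chord.
With the fifth (G) in the bass, the chord is in second inversion (figured bass 4/3).

C# diminished seventh, second inversion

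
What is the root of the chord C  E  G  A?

A

Reordering C, E, G, A into stacked thirds gives A–C–E–G; the bottom of that stack, A, is the root.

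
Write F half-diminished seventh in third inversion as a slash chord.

Third inversion of F half-diminished seventh has the seventh (Eb) in the bass. As a slash chord: Fø7/Eb.

Fø7/Eb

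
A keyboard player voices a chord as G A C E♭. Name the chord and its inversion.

The pitch classes G, A, C, Eb arrange in thirds as A–C–Eb–G: an A half-diminished seventh chord.
The lowest note is G, the seventh of the chord, so this is third inversion (figured bass 4/2).

A half-diminished seventh, third inversion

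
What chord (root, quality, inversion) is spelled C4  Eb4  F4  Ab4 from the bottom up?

F minor seventh, second inversion

The pitch classes C, Eb, F, Ab arrange in thirds as F–Ab–C–Eb: an F minor seventh chord.
With the fifth (C) in the bass, the chord is in second inversion (figured bass 4/3).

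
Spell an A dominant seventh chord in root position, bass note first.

A, C#, E, G

Spelling A dominant seventh: A–C#–E–G. In root position the root is bass, giving A, C#, E, G from the bottom.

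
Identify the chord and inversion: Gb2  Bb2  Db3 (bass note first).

The distinct note names are Gb, Bb, Db. Stacked in thirds they read Gb–Bb–Db, which is a major triad on Gb.
The lowest note is Gb, the root of the chord, so this is root position (figured bass 5/3).

Gb major, root position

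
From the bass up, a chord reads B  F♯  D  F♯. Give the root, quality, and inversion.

Reducing to letter names: B, F#, D. These stack in thirds as B–D–F# — a B minor triad.
B is the root of B minor; root in the bass means root position (figured bass 5/3).

B minor, root position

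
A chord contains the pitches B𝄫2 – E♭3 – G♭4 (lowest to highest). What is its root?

Reordering Bbb, Eb, Gb into stacked thirds gives Eb–Gb–Bbb; the bottom of that stack, Eb, is the root.

Eb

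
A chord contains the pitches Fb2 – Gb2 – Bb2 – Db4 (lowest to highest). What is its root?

Reordering Fb, Gb, Bb, Db into stacked thirds gives Gb–Bb–Db–Fb; the bottom of that stack, Gb, is the root.

Gb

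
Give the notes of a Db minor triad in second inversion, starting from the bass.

Ab, Db, Fb

Db minor is Db–Fb–Ab. Second inversion puts the fifth (Ab) in the bass, with the remaining tones above: Ab, Db, Fb.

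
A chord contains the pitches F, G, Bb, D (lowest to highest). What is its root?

G

F, G, Bb, D are the tones of a G minor seventh chord (G–Bb–D–F), making G the root.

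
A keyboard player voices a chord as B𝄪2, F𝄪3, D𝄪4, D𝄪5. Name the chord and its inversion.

The distinct note names are B##, F##, D##. Stacked in thirds they read B##–D##–F##, which is a diminished triad on B##.
With the root (B##) in the bass, the chord is in root position (figured bass 5/3).

B## diminished, root position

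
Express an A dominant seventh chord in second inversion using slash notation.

Second inversion of A dominant seventh has the fifth (E) in the bass. As a slash chord: A7/E.

A7/E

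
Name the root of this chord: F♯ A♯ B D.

B

F#, A#, B, D are the tones of a B minor-major seventh chord (B–D–F#–A#), making B the root.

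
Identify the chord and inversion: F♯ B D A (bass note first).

B minor seventh, second inversion

The distinct note names are F#, B, D, A. Stacked in thirds they read B–D–F#–A, which is a minor seventh chord on B.
F# is the fifth of B minor seventh; fifth in the bass means second inversion (figured bass 4/3).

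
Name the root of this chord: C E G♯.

C

The distinct letter names are C, E, G#. Arranged as a stack of thirds they read C–E–G#, so C is the root (a C augmented triad).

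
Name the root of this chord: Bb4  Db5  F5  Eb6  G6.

Eb

Bb, Db, F, Eb, G are the tones of an Eb dominant ninth chord (Eb–G–Bb–Db–F), making Eb the root.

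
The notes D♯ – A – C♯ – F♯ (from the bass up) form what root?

D#

The distinct letter names are D#, A, C#, F#. Arranged as a stack of thirds they read D#–F#–A–C#, so D# is the root (a D# half-diminished seventh chord).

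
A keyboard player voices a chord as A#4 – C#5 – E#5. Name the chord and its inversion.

The distinct note names are A#, C#, E#. Stacked in thirds they read A#–C#–E#, which is a minor triad on A#.
The lowest note is A#, the root of the chord, so this is root position (figured bass 5/3).

A# minor, root position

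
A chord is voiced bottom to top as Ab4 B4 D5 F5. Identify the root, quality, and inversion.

Reducing to letter names: Ab, B, D, F. These stack in thirds as B–D–F–Ab — a B diminished seventh chord.
With the seventh (Ab) in the bass, the chord is in third inversion (figured bass 4/2).

B diminished seventh, third inversion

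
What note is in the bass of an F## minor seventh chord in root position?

In root position the root is lowest. For F## minor seventh (F##–A#–C##–E#) that is F##.

F##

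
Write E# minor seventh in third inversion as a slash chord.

E#m7/D#

Third inversion of E# minor seventh has the seventh (D#) in the bass. As a slash chord: E#m7/D#.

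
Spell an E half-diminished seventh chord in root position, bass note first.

E half-diminished seventh is E–G–Bb–D. Root position puts the root (E) in the bass, with the remaining tones above: E, G, Bb, D.

E, G, Bb, D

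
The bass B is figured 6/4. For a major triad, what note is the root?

The figures 6/4 mean the fifth of the chord is in the bass. If B is the fifth of a major triad, the root is E (chord tones E–G#–B).

E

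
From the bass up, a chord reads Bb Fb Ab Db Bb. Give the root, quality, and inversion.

Reducing to letter names: Bb, Fb, Ab, Db. These stack in thirds as Bb–Db–Fb–Ab — a Bb half-diminished seventh chord.
With the root (Bb) in the bass, the chord is in root position (figured bass 7).

Bb half-diminished seventh, root position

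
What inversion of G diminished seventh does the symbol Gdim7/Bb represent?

first inversion

Gdim7/Bb means G diminished seventh with Bb in the bass. Bb is the third of G diminished seventh (G–Bb–Db–Fb), so this is first inversion.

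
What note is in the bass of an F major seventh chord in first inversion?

A

The third of F major seventh (F–A–C–E) is A; that is the bass in first inversion.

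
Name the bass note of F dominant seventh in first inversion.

F dominant seventh is F–A–C–Eb. First inversion places the third in the bass: A.

A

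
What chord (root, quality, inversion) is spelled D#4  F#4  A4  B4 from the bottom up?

B dominant seventh, first inversion

Reducing to letter names: D#, F#, A, B. These stack in thirds as B–D#–F#–A — a B dominant seventh chord.
D# is the third of B dominant seventh; third in the bass means first inversion (figured bass 6/5).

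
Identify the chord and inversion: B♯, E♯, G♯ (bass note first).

Reducing to letter names: B#, E#, G#. These stack in thirds as E#–G#–B# — an E# minor triad.
With the fifth (B#) in the bass, the chord is in second inversion (figured bass 6/4).

E# minor, second inversion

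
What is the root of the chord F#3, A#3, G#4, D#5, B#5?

G#

F#, A#, G#, D#, B# are the tones of a G# dominant ninth chord (G#–B#–D#–F#–A#), making G# the root.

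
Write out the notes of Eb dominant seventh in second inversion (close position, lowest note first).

The chord tones are Eb–G–Bb–Db. With the fifth (Bb) lowest for second inversion: Bb, Db, Eb, G.

Bb, Db, Eb, G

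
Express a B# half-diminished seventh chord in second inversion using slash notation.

B#ø7/F#

Second inversion of B# half-diminished seventh has the fifth (F#) in the bass. As a slash chord: B#ø7/F#.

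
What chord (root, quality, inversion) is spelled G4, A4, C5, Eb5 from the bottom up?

The distinct note names are G, A, C, Eb. Stacked in thirds they read A–C–Eb–G, which is a half-diminished seventh chord on A.
With the seventh (G) in the bass, the chord is in third inversion (figured bass 4/2).

A half-diminished seventh, third inversion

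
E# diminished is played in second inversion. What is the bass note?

The fifth of E# diminished (E#–G#–B) is B; that is the bass in second inversion.

B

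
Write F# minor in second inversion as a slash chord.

F#m/C#

Second inversion of F# minor has the fifth (C#) in the bass. As a slash chord: F#m/C#.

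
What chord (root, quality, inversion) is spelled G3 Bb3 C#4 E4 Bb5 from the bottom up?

The pitch classes G, Bb, C#, E arrange in thirds as C#–E–G–Bb: a C# diminished seventh chord.
With the fifth (G) in the bass, the chord is in second inversion (figured bass 4/3).

C# diminished seventh, second inversion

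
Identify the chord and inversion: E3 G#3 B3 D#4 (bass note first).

E major seventh, root position

The pitch classes E, G#, B, D# arrange in thirds as E–G#–B–D#: an E major seventh chord.
E is the root of E major seventh; root in the bass means root position (figured bass 7).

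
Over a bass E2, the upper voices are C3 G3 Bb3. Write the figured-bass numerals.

The notes E, C, G, Bb stack in thirds as C–E–G–Bb — a C dominant seventh chord. The bass E is the third, so this is first inversion: figured 6/5.

6/5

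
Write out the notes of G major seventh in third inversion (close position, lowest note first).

Spelling G major seventh: G–B–D–F#. In third inversion the seventh is bass, giving F#, G, B, D from the bottom.

F#, G, B, D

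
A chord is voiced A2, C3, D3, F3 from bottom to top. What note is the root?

Reordering A, C, D, F into stacked thirds gives D–F–A–C; the bottom of that stack, D, is the root.

D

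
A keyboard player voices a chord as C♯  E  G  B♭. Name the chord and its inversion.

Reducing to letter names: C#, E, G, Bb. These stack in thirds as C#–E–G–Bb — a C# diminished seventh chord.
The lowest note is C#, the root of the chord, so this is root position (figured bass 7).

C# diminished seventh, root position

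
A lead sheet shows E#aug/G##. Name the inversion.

first inversion

E#aug/G## means E# augmented with G## in the bass. G## is the third of E# augmented (E#–G##–B##), so this is first inversion.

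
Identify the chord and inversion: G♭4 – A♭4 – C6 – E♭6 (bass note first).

Reducing to letter names: Gb, Ab, C, Eb. These stack in thirds as Ab–C–Eb–Gb — an Ab dominant seventh chord.
Gb is the seventh of Ab dominant seventh; seventh in the bass means third inversion (figured bass 4/2).

Ab dominant seventh, third inversion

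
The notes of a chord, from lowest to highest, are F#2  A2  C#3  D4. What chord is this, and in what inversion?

The pitch classes F#, A, C#, D arrange in thirds as D–F#–A–C#: a D major seventh chord.
The lowest note is F#, the third of the chord, so this is first inversion (figured bass 6/5).

D major seventh, first inversion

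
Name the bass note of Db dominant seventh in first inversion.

F

Db dominant seventh is Db–F–Ab–Cb. First inversion places the third in the bass: F.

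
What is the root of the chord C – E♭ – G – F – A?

The distinct letter names are C, Eb, G, F, A. Arranged as a stack of thirds they read F–A–C–Eb–G, so F is the root (an F dominant ninth chord).

F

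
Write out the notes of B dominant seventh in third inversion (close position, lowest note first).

A, B, D#, F#

Spelling B dominant seventh: B–D#–F#–A. In third inversion the seventh is bass, giving A, B, D#, F# from the bottom.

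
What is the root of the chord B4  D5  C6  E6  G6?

C

The distinct letter names are B, D, C, E, G. Arranged as a stack of thirds they read C–E–G–B–D, so C is the root (a C major ninth chord).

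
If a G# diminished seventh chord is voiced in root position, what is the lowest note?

In root position the root is lowest. For G# diminished seventh (G#–B–D–F) that is G#.

G#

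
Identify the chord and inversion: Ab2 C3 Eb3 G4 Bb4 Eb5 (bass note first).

Reducing to letter names: Ab, C, Eb, G, Bb. These stack in thirds as Ab–C–Eb–G–Bb — an Ab major ninth chord.
Ab is the root of Ab major ninth; root in the bass means root position.

Ab major ninth, root position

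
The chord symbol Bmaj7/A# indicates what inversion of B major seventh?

third inversion

Bmaj7/A# means B major seventh with A# in the bass. A# is the seventh of B major seventh (B–D#–F#–A#), so this is third inversion.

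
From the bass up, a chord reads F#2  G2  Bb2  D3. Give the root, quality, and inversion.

G minor-major seventh, third inversion

Reducing to letter names: F#, G, Bb, D. These stack in thirds as G–Bb–D–F# — a G minor-major seventh chord.
The lowest note is F#, the seventh of the chord, so this is third inversion (figured bass 4/2).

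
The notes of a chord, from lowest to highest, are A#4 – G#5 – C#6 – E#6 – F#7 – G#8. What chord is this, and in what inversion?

The pitch classes A#, G#, C#, E#, F# arrange in thirds as F#–A#–C#–E#–G#: an F# major ninth chord.
The lowest note is A#, the third of the chord, so this is first inversion.

F# major ninth, first inversion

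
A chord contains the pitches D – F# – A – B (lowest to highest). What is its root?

B

The distinct letter names are D, F#, A, B. Arranged as a stack of thirds they read B–D–F#–A, so B is the root (a B minor seventh chord).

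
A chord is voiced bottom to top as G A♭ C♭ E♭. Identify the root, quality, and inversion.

The pitch classes G, Ab, Cb, Eb arrange in thirds as Ab–Cb–Eb–G: an Ab minor-major seventh chord.
G is the seventh of Ab minor-major seventh; seventh in the bass means third inversion (figured bass 4/2).

Ab minor-major seventh, third inversion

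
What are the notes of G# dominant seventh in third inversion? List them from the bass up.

The chord tones are G#–B#–D#–F#. With the seventh (F#) lowest for third inversion: F#, G#, B#, D#.

F#, G#, B#, D#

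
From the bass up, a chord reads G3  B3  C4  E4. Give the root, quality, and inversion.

C major seventh, second inversion

The distinct note names are G, B, C, E. Stacked in thirds they read C–E–G–B, which is a major seventh chord on C.
The lowest note is G, the fifth of the chord, so this is second inversion (figured bass 4/3).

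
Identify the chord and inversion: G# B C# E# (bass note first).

The pitch classes G#, B, C#, E# arrange in thirds as C#–E#–G#–B: a C# dominant seventh chord.
With the fifth (G#) in the bass, the chord is in second inversion (figured bass 4/3).

C# dominant seventh, second inversion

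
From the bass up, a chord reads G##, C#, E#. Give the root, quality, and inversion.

C# augmented, second inversion

Reducing to letter names: G##, C#, E#. These stack in thirds as C#–E#–G## — a C# augmented triad.
The lowest note is G##, the fifth of the chord, so this is second inversion (figured bass 6/4).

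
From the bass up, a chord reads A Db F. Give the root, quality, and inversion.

The distinct note names are A, Db, F. Stacked in thirds they read Db–F–A, which is an augmented triad on Db.
A is the fifth of Db augmented; fifth in the bass means second inversion (figured bass 6/4).

Db augmented, second inversion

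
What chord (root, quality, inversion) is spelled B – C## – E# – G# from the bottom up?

C## diminished seventh, third inversion

The pitch classes B, C##, E#, G# arrange in thirds as C##–E#–G#–B: a C## diminished seventh chord.
B is the seventh of C## diminished seventh; seventh in the bass means third inversion (figured bass 4/2).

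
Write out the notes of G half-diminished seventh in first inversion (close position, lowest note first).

Bb, Db, F, G

G half-diminished seventh is G–Bb–Db–F. First inversion puts the third (Bb) in the bass, with the remaining tones above: Bb, Db, F, G.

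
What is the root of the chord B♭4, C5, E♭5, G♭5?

The distinct letter names are Bb, C, Eb, Gb. Arranged as a stack of thirds they read C–Eb–Gb–Bb, so C is the root (a C half-diminished seventh chord).

C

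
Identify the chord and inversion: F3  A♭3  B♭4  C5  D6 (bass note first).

The distinct note names are F, Ab, Bb, C, D. Stacked in thirds they read Bb–D–F–Ab–C, which is a dominant ninth chord on Bb.
F is the fifth of Bb dominant ninth; fifth in the bass means second inversion.

Bb dominant ninth, second inversion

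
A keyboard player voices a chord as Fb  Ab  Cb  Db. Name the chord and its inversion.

Db minor seventh, first inversion

The pitch classes Fb, Ab, Cb, Db arrange in thirds as Db–Fb–Ab–Cb: a Db minor seventh chord.
Fb is the third of Db minor seventh; third in the bass means first inversion (figured bass 6/5).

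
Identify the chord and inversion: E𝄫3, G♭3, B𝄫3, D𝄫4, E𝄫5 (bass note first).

Reducing to letter names: Ebb, Gb, Bbb, Dbb. These stack in thirds as Ebb–Gb–Bbb–Dbb — an Ebb dominant seventh chord.
Ebb is the root of Ebb dominant seventh; root in the bass means root position (figured bass 7).

Ebb dominant seventh, root position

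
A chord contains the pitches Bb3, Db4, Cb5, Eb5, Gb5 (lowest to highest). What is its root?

Cb

The distinct letter names are Bb, Db, Cb, Eb, Gb. Arranged as a stack of thirds they read Cb–Eb–Gb–Bb–Db, so Cb is the root (a Cb major ninth chord).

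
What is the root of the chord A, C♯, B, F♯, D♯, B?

B

The distinct letter names are A, C#, B, F#, D#. Arranged as a stack of thirds they read B–D#–F#–A–C#, so B is the root (a B dominant ninth chord).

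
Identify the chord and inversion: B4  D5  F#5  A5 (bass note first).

The pitch classes B, D, F#, A arrange in thirds as B–D–F#–A: a B minor seventh chord.
With the root (B) in the bass, the chord is in root position (figured bass 7).

B minor seventh, root position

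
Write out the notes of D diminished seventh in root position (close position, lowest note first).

D, F, Ab, Cb

Spelling D diminished seventh: D–F–Ab–Cb. In root position the root is bass, giving D, F, Ab, Cb from the bottom.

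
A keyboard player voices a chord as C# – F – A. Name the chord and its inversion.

Reducing to letter names: C#, F, A. These stack in thirds as F–A–C# — an F augmented triad.
C# is the fifth of F augmented; fifth in the bass means second inversion (figured bass 6/4).

F augmented, second inversion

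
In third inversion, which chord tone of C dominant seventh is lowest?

Bb

C dominant seventh is C–E–G–Bb. Third inversion places the seventh in the bass: Bb.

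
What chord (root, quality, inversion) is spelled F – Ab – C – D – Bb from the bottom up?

Bb dominant ninth, second inversion

Reducing to letter names: F, Ab, C, D, Bb. These stack in thirds as Bb–D–F–Ab–C — a Bb dominant ninth chord.
F is the fifth of Bb dominant ninth; fifth in the bass means second inversion.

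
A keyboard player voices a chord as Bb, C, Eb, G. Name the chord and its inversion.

The pitch classes Bb, C, Eb, G arrange in thirds as C–Eb–G–Bb: a C minor seventh chord.
With the seventh (Bb) in the bass, the chord is in third inversion (figured bass 4/2).

C minor seventh, third inversion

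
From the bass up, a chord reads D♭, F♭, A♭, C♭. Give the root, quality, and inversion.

The pitch classes Db, Fb, Ab, Cb arrange in thirds as Db–Fb–Ab–Cb: a Db minor seventh chord.
Db is the root of Db minor seventh; root in the bass means root position (figured bass 7).

Db minor seventh, root position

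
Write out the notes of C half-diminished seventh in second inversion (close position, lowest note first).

Spelling C half-diminished seventh: C–Eb–Gb–Bb. In second inversion the fifth is bass, giving Gb, Bb, C, Eb from the bottom.

Gb, Bb, C, Eb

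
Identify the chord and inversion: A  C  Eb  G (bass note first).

The pitch classes A, C, Eb, G arrange in thirds as A–C–Eb–G: an A half-diminished seventh chord.
A is the root of A half-diminished seventh; root in the bass means root position (figured bass 7).

A half-diminished seventh, root position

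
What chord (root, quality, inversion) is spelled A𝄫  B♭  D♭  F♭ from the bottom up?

Reducing to letter names: Abb, Bb, Db, Fb. These stack in thirds as Bb–Db–Fb–Abb — a Bb diminished seventh chord.
The lowest note is Abb, the seventh of the chord, so this is third inversion (figured bass 4/2).

Bb diminished seventh, third inversion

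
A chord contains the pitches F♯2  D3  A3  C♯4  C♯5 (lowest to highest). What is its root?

Reordering F#, D, A, C# into stacked thirds gives D–F#–A–C#; the bottom of that stack, D, is the root.

D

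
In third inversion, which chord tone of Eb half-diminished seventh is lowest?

Eb half-diminished seventh is Eb–Gb–Bbb–Db. Third inversion places the seventh in the bass: Db.

Db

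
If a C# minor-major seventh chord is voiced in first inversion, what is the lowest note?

E

C# minor-major seventh is C#–E–G#–B#. First inversion places the third in the bass: E.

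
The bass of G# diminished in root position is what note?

G#

G# diminished is G#–B–D. Root position places the root in the bass: G#.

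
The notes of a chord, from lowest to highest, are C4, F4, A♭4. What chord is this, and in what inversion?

The pitch classes C, F, Ab arrange in thirds as F–Ab–C: an F minor triad.
C is the fifth of F minor; fifth in the bass means second inversion (figured bass 6/4).

F minor, second inversion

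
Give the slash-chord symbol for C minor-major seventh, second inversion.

Cm(maj7)/G

Second inversion of C minor-major seventh has the fifth (G) in the bass. As a slash chord: Cm(maj7)/G.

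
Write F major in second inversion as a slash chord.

Second inversion of F major has the fifth (C) in the bass. As a slash chord: F/C.

F/C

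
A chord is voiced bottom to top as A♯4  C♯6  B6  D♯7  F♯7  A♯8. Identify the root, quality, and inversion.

B major ninth, third inversion

The pitch classes A#, C#, B, D#, F# arrange in thirds as B–D#–F#–A#–C#: a B major ninth chord.
With the seventh (A#) in the bass, the chord is in third inversion.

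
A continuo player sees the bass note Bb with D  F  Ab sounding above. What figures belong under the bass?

7

The notes Bb, D, F, Ab stack in thirds as Bb–D–F–Ab — a Bb dominant seventh chord. The bass Bb is the root, so this is root position: figured 7.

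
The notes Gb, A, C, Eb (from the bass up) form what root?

Reordering Gb, A, C, Eb into stacked thirds gives A–C–Eb–Gb; the bottom of that stack, A, is the root.

A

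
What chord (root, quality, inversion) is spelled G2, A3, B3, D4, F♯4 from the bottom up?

The distinct note names are G, A, B, D, F#. Stacked in thirds they read G–B–D–F#–A, which is a major ninth chord on G.
G is the root of G major ninth; root in the bass means root position.

G major ninth, root position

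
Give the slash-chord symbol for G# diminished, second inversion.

Second inversion of G# diminished has the fifth (D) in the bass. As a slash chord: G#dim/D.

G#dim/D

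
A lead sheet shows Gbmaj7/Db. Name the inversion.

second inversion

Gbmaj7/Db means Gb major seventh with Db in the bass. Db is the fifth of Gb major seventh (Gb–Bb–Db–F), so this is second inversion.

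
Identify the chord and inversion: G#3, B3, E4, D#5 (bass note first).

The pitch classes G#, B, E, D# arrange in thirds as E–G#–B–D#: an E major seventh chord.
The lowest note is G#, the third of the chord, so this is first inversion (figured bass 6/5).

E major seventh, first inversion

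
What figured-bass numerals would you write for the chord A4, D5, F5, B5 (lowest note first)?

The notes A, D, F, B stack in thirds as B–D–F–A — a B half-diminished seventh chord. The bass A is the seventh, so this is third inversion: figured 4/2.

4/2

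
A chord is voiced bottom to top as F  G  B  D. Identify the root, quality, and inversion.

Reducing to letter names: F, G, B, D. These stack in thirds as G–B–D–F — a G dominant seventh chord.
F is the seventh of G dominant seventh; seventh in the bass means third inversion (figured bass 4/2).

G dominant seventh, third inversion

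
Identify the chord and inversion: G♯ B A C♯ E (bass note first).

Reducing to letter names: G#, B, A, C#, E. These stack in thirds as A–C#–E–G#–B — an A major ninth chord.
With the seventh (G#) in the bass, the chord is in third inversion.

A major ninth, third inversion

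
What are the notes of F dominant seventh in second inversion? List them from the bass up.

C, Eb, F, A

The chord tones are F–A–C–Eb. With the fifth (C) lowest for second inversion: C, Eb, F, A.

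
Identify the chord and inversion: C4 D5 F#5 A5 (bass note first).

D dominant seventh, third inversion

Reducing to letter names: C, D, F#, A. These stack in thirds as D–F#–A–C — a D dominant seventh chord.
With the seventh (C) in the bass, the chord is in third inversion (figured bass 4/2).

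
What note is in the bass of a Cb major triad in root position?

Cb

The root of Cb major (Cb–Eb–Gb) is Cb; that is the bass in root position.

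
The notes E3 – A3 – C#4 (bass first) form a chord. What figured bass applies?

The notes E, A, C# stack in thirds as A–C#–E — an A major triad. The bass E is the fifth, so this is second inversion: figured 6/4.

6/4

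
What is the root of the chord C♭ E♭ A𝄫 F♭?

Fb

The distinct letter names are Cb, Eb, Abb, Fb. Arranged as a stack of thirds they read Fb–Abb–Cb–Eb, so Fb is the root (an Fb minor-major seventh chord).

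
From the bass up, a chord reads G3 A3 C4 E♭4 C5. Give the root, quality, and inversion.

The distinct note names are G, A, C, Eb. Stacked in thirds they read A–C–Eb–G, which is a half-diminished seventh chord on A.
With the seventh (G) in the bass, the chord is in third inversion (figured bass 4/2).

A half-diminished seventh, third inversion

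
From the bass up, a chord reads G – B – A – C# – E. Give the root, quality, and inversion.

A dominant ninth, third inversion

The distinct note names are G, B, A, C#, E. Stacked in thirds they read A–C#–E–G–B, which is a dominant ninth chord on A.
G is the seventh of A dominant ninth; seventh in the bass means third inversion.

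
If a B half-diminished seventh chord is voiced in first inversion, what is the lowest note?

D

The third of B half-diminished seventh (B–D–F–A) is D; that is the bass in first inversion.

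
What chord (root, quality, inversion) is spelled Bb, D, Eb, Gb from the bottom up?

The pitch classes Bb, D, Eb, Gb arrange in thirds as Eb–Gb–Bb–D: an Eb minor-major seventh chord.
Bb is the fifth of Eb minor-major seventh; fifth in the bass means second inversion (figured bass 4/3).

Eb minor-major seventh, second inversion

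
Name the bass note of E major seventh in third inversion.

The seventh of E major seventh (E–G#–B–D#) is D#; that is the bass in third inversion.

D#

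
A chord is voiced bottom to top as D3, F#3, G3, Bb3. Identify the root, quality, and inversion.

G minor-major seventh, second inversion

Reducing to letter names: D, F#, G, Bb. These stack in thirds as G–Bb–D–F# — a G minor-major seventh chord.
The lowest note is D, the fifth of the chord, so this is second inversion (figured bass 4/3).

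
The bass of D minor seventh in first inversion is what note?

F

The third of D minor seventh (D–F–A–C) is F; that is the bass in first inversion.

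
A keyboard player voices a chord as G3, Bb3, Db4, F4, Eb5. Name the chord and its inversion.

Eb dominant ninth, first inversion

The pitch classes G, Bb, Db, F, Eb arrange in thirds as Eb–G–Bb–Db–F: an Eb dominant ninth chord.
The lowest note is G, the third of the chord, so this is first inversion.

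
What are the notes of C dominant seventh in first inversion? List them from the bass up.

E, G, Bb, C

Spelling C dominant seventh: C–E–G–Bb. In first inversion the third is bass, giving E, G, Bb, C from the bottom.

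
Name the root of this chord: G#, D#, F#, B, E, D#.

G#, D#, F#, B, E are the tones of an E major ninth chord (E–G#–B–D#–F#), making E the root.

E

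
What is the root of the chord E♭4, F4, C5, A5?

F

Eb, F, C, A are the tones of an F dominant seventh chord (F–A–C–Eb), making F the root.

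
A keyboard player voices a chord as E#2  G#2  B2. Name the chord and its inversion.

E# diminished, root position

The distinct note names are E#, G#, B. Stacked in thirds they read E#–G#–B, which is a diminished triad on E#.
With the root (E#) in the bass, the chord is in root position (figured bass 5/3).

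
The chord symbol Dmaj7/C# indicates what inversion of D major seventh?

Dmaj7/C# means D major seventh with C# in the bass. C# is the seventh of D major seventh (D–F#–A–C#), so this is third inversion.

third inversion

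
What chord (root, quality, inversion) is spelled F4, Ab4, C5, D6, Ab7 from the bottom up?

Reducing to letter names: F, Ab, C, D. These stack in thirds as D–F–Ab–C — a D half-diminished seventh chord.
The lowest note is F, the third of the chord, so this is first inversion (figured bass 6/5).

D half-diminished seventh, first inversion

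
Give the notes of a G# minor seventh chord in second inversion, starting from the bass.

Spelling G# minor seventh: G#–B–D#–F#. In second inversion the fifth is bass, giving D#, F#, G#, B from the bottom.

D#, F#, G#, B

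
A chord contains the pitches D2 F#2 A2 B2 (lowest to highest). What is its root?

D, F#, A, B are the tones of a B minor seventh chord (B–D–F#–A), making B the root.

B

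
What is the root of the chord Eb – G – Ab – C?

Reordering Eb, G, Ab, C into stacked thirds gives Ab–C–Eb–G; the bottom of that stack, Ab, is the root.

Ab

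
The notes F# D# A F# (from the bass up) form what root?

D#

F#, D#, A are the tones of a D# diminished triad (D#–F#–A), making D# the root.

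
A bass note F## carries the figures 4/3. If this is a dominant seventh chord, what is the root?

The figures 4/3 mean the fifth of the chord is in the bass. If F## is the fifth of a dominant seventh chord, the root is B# (chord tones B#–D##–F##–A#).

B#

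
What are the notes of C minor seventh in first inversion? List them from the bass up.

Eb, G, Bb, C

The chord tones are C–Eb–G–Bb. With the third (Eb) lowest for first inversion: Eb, G, Bb, C.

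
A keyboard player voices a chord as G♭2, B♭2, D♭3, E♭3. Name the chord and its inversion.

Eb minor seventh, first inversion

The pitch classes Gb, Bb, Db, Eb arrange in thirds as Eb–Gb–Bb–Db: an Eb minor seventh chord.
Gb is the third of Eb minor seventh; third in the bass means first inversion (figured bass 6/5).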